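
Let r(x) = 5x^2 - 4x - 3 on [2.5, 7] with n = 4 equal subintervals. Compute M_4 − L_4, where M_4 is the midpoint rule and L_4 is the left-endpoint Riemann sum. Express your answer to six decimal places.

102.990234

M_4 ≈ 444.25195312.
L_4 = 341.26171875.
M_4 − L_4 ≈ 102.990234.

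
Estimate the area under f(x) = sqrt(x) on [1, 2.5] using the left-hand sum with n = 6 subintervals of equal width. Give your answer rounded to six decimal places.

1.894967

Δx = (2.5 − 1)/6 = 0.25.
Left endpoints: 1, 1.25, 1.5, 1.75, 2, 2.25.
f(1) ≈ 1.000000, f(1.25) ≈ 1.118034, f(1.5) ≈ 1.224745, f(1.75) ≈ 1.322876, f(2) ≈ 1.414214, f(2.25) ≈ 1.500000.
Sum = Δx · [f(1) + f(1.25) + f(1.5) + ...].
Sum ≈ 1.894967.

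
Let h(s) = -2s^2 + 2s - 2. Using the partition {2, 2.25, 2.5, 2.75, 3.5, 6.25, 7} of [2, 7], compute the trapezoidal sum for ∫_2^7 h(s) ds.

Subinterval widths: 0.25, 0.25, 0.25, 0.75, 2.75, 0.75.
h(2) = -6, h(2.25) = -7.625, h(2.5) = -9.5, h(2.75) = -11.625, h(3.5) = -19.5, h(6.25) = -67.625, h(7) = -86.
On each subinterval the trapezoid contributes (Δs_i/2)·[h(s_{i-1}) + h(s_i)].
Sum = -195.5625.

-195.5625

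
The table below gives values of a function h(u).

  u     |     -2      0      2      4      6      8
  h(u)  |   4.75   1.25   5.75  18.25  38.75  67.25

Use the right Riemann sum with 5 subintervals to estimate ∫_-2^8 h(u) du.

262.5

Δu = 2.
Sum = 2·[1.25 + 5.75 + 18.25 + 38.75 + 67.25] = 262.5.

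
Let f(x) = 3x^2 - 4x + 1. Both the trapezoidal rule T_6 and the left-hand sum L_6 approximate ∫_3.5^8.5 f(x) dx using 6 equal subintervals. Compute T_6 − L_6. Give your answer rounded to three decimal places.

T_6 ≈ 457.98611.
L_6 ≈ 391.31944.
T_6 − L_6 ≈ 66.667.

66.667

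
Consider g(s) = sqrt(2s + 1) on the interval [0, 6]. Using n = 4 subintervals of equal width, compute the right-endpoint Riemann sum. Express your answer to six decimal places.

17.120370

Δs = (6 − 0)/4 = 1.5.
Right endpoints: 1.5, 3, 4.5, 6.
g(1.5) ≈ 2.000000, g(3) ≈ 2.645751, g(4.5) ≈ 3.162278, g(6) ≈ 3.605551.
Sum = Δs · [g(1.5) + g(3) + g(4.5) + g(6)].
Sum ≈ 17.120370.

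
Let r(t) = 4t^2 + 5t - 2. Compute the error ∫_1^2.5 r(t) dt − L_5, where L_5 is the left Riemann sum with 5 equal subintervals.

4.185

Exact integral: ∫_1^2.5 r(t) dt = 29.625.
L_5 = 25.44.
Error = 29.625 − 25.44 = 4.185.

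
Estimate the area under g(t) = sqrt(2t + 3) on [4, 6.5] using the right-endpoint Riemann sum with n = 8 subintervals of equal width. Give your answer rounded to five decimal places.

Δt = (6.5 − 4)/8 = 0.3125.
Right endpoints: 4.3125, 4.625, 4.9375, 5.25, 5.5625, 5.875, 6.1875, 6.5.
g(4.3125) ≈ 3.40955, g(4.625) ≈ 3.50000, g(4.9375) ≈ 3.58818, g(5.25) ≈ 3.67423, g(5.5625) ≈ 3.75832, g(5.875) ≈ 3.84057, g(6.1875) ≈ 3.92110, g(6.5) ≈ 4.00000.
Sum = Δt · [g(4.3125) + g(4.625) + g(4.9375) + ...].
Sum ≈ 9.27873.

9.27873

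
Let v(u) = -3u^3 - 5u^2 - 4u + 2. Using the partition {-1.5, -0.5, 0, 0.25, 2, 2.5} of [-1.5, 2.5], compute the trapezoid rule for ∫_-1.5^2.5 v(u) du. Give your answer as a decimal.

Subinterval widths: 1, 0.5, 0.25, 1.75, 0.5.
v(-1.5) = 6.875, v(-0.5) = 3.125, v(0) = 2, v(0.25) = 0.640625, v(2) = -50, v(2.5) = -86.125.
On each subinterval the trapezoid contributes (Δu_i/2)·[v(u_{i-1}) + v(u_i)].
Sum = -70.609375.

-70.609375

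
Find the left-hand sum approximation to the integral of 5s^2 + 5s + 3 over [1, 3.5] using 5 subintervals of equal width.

88.75

Δs = (3.5 − 1)/5 = 0.5.
Left endpoints: 1, 1.5, 2, 2.5, 3.
f(1) = 13, f(1.5) = 21.75, f(2) = 33, f(2.5) = 46.75, f(3) = 63.
Sum = Δs · [f(1) + f(1.5) + f(2) + f(2.5) + f(3)].
Sum = 88.75.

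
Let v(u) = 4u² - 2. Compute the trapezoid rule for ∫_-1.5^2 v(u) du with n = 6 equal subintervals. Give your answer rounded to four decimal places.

8.9606

Δu = (2 − (-1.5))/6 = 7/12.
v(-1.5) = 7, v(-11/12) = 49/36, v(-1/3) = -14/9, v(0.25) = -1.75, v(5/6) = 7/9, v(17/12) = 217/36, v(2) = 14.
T_6 = (Δu/2)·[v(u_0) + 2v(u_1) + ... + 2v(u_{5}) + v(u_6)].
Sum ≈ 8.9606.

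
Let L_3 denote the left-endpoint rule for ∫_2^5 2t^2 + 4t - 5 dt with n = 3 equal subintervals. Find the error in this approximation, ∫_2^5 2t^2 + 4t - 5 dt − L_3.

26

Exact integral: ∫_2^5 f(t) dt = 105.
L_3 = 79.
Error = 105 − 79 = 26.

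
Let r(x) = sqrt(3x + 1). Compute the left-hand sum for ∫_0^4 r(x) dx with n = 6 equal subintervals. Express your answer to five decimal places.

9.28700

Δx = (4 − 0)/6 = 2/3.
Left endpoints: 0, 2/3, 4/3, 2, 8/3, 10/3.
r(0) ≈ 1.00000, r(2/3) ≈ 1.73205, r(4/3) ≈ 2.23607, r(2) ≈ 2.64575, r(8/3) ≈ 3.00000, r(10/3) ≈ 3.31662.
Sum = Δx · [r(0) + r(2/3) + r(4/3) + ...].
Sum ≈ 9.28700.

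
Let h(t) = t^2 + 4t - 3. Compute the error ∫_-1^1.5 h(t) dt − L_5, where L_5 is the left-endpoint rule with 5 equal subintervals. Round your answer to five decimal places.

Exact integral: ∫_-1^1.5 h(t) dt ≈ -3.5416667.
L_5 = -6.25.
Error ≈ -3.5416667 − (-6.25) ≈ 2.70833.

2.70833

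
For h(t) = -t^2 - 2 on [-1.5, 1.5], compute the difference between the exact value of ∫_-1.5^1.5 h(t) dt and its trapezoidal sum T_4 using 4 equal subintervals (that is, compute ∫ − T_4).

0.28125

Exact integral: ∫_-1.5^1.5 h(t) dt = -8.25.
T_4 = -8.53125.
Error = -8.25 − (-8.53125) = 0.28125.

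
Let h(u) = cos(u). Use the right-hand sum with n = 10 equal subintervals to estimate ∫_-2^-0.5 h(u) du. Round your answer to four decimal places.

0.5261

Δu = (-0.5 − (-2))/10 = 0.15.
Right endpoints: -1.85, -1.7, -1.55, -1.4, -1.25, -1.1, -0.95, -0.8, -0.65, -0.5.
h(-1.85) ≈ -0.2756, h(-1.7) ≈ -0.1288, h(-1.55) ≈ 0.0208, h(-1.4) ≈ 0.1700, h(-1.25) ≈ 0.3153, h(-1.1) ≈ 0.4536, h(-0.95) ≈ 0.5817, h(-0.8) ≈ 0.6967, h(-0.65) ≈ 0.7961, h(-0.5) ≈ 0.8776.
Sum = Δu · [h(-1.85) + h(-1.7) + h(-1.55) + ...].
Sum ≈ 0.5261.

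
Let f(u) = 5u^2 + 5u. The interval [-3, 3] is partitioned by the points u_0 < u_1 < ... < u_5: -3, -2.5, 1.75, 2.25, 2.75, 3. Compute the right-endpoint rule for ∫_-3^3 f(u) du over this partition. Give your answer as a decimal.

170.703125

Subinterval widths: 0.5, 4.25, 0.5, 0.5, 0.25.
Right endpoints: -2.5, 1.75, 2.25, 2.75, 3.
f(-2.5) = 18.75, f(1.75) = 24.0625, f(2.25) = 36.5625, f(2.75) = 51.5625, f(3) = 60.
Sum = Σ Δu_i · f(u_i).
Sum = 170.703125.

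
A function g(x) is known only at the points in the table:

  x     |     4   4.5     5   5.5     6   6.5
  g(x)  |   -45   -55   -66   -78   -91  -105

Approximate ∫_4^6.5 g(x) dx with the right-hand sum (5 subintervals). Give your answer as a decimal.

Δx = 0.5.
Sum = 0.5·[(-55) + (-66) + (-78) + (-91) + (-105)] = -197.5.

-197.5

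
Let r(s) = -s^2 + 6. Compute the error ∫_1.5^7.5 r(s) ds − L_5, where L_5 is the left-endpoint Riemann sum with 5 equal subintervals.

Exact integral: ∫_1.5^7.5 r(s) ds = -103.5.
L_5 = -72.54.
Error = -103.5 − (-72.54) = -30.96.

-30.96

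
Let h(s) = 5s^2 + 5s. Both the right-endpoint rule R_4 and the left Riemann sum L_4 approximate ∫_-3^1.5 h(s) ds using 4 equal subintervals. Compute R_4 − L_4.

R_4 = 32.16796875.
L_4 = 44.82421875.
R_4 − L_4 = -12.65625.

-12.65625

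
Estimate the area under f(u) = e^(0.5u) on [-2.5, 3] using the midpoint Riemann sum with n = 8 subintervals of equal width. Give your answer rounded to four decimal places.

8.3492

Δu = (3 − (-2.5))/8 = 0.6875.
Midpoints: -2.15625, -1.46875, -0.78125, -0.09375, 0.59375, 1.28125, 1.96875, 2.65625.
f(-2.15625) ≈ 0.3402, f(-1.46875) ≈ 0.4798, f(-0.78125) ≈ 0.6766, f(-0.09375) ≈ 0.9542, f(0.59375) ≈ 1.3456, f(1.28125) ≈ 1.8977, f(1.96875) ≈ 2.6761, f(2.65625) ≈ 3.7740.
Sum = Δu · [f(-2.15625) + f(-1.46875) + f(-0.78125) + ...].
Sum ≈ 8.3492.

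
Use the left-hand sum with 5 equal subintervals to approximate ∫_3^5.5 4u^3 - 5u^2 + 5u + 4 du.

553.75

Δu = (5.5 − 3)/5 = 0.5.
Left endpoints: 3, 3.5, 4, 4.5, 5.
f(3) = 82, f(3.5) = 131.75, f(4) = 200, f(4.5) = 289.75, f(5) = 404.
Sum = Δu · [f(3) + f(3.5) + f(4) + f(4.5) + f(5)].
Sum = 553.75.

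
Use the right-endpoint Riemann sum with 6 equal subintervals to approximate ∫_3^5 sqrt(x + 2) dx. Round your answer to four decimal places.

4.9612

Δx = (5 − 3)/6 = 1/3.
Right endpoints: 10/3, 11/3, 4, 13/3, 14/3, 5.
f(10/3) ≈ 2.3094, f(11/3) ≈ 2.3805, f(4) ≈ 2.4495, f(13/3) ≈ 2.5166, f(14/3) ≈ 2.5820, f(5) ≈ 2.6458.
Sum = Δx · [f(10/3) + f(11/3) + f(4) + ...].
Sum ≈ 4.9612.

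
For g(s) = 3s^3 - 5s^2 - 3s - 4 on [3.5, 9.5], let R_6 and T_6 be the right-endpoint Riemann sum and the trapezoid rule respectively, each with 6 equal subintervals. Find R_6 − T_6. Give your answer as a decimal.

R_6 = 5569.
T_6 = 4551.25.
R_6 − T_6 = 1017.75.

1017.75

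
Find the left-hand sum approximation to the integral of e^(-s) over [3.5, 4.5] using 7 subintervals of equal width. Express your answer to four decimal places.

Δs = (4.5 − 3.5)/7 = 1/7.
Left endpoints: 3.5, 51/14, 53/14, 55/14, 57/14, 59/14, 61/14.
f(3.5) ≈ 0.0302, f(51/14) ≈ 0.0262, f(53/14) ≈ 0.0227, f(55/14) ≈ 0.0197, f(57/14) ≈ 0.0171, f(59/14) ≈ 0.0148, f(61/14) ≈ 0.0128.
Sum = Δs · [f(3.5) + f(51/14) + f(53/14) + ...].
Sum ≈ 0.0205.

0.0205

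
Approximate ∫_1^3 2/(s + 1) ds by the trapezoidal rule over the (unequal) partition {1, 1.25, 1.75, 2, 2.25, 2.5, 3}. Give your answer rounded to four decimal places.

Subinterval widths: 0.25, 0.5, 0.25, 0.25, 0.25, 0.5.
f(1) = 1, f(1.25) = 8/9, f(1.75) = 8/11, f(2) = 2/3, f(2.25) = 8/13, f(2.5) = 4/7, f(3) = 0.5.
On each subinterval the trapezoid contributes (Δs_i/2)·[f(s_{i-1}) + f(s_i)].
Sum ≈ 1.3909.

1.3909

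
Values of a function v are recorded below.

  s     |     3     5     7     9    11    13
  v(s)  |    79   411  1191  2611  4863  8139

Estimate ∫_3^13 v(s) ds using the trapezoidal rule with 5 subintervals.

Δs = 2.
T_5 = (2/2)·[79 + 2·411 + 2·1191 + 2·2611 + 2·4863 + 8139] = 26370.

26370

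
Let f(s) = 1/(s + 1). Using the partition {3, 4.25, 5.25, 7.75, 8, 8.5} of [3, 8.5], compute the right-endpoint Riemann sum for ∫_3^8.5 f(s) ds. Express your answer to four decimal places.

Subinterval widths: 1.25, 1, 2.5, 0.25, 0.5.
Right endpoints: 4.25, 5.25, 7.75, 8, 8.5.
f(4.25) = 4/21, f(5.25) = 0.16, f(7.75) = 4/35, f(8) = 1/9, f(8.5) = 2/19.
Sum = Σ Δs_i · f(s_i).
Sum ≈ 0.7642.

0.7642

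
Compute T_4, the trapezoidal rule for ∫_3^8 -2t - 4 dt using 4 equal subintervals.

-75

Δt = (8 − 3)/4 = 1.25.
f(3) = -10, f(4.25) = -12.5, f(5.5) = -15, f(6.75) = -17.5, f(8) = -20.
T_4 = (Δt/2)·[f(t_0) + 2f(t_1) + 2f(t_2) + 2f(t_3) + f(t_4)].
Sum = -75.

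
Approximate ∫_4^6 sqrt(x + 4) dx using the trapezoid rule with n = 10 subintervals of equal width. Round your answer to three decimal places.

5.997

Δx = (6 − 4)/10 = 0.2.
f(4) ≈ 2.828, f(4.2) ≈ 2.864, f(4.4) ≈ 2.898, f(4.6) ≈ 2.933, f(4.8) ≈ 2.966, f(5) ≈ 3.000, f(5.2) ≈ 3.033, f(5.4) ≈ 3.066, f(5.6) ≈ 3.098, f(5.8) ≈ 3.130, f(6) ≈ 3.162.
T_10 = (Δx/2)·[f(x_0) + 2f(x_1) + ... + 2f(x_{9}) + f(x_10)].
Sum ≈ 5.997.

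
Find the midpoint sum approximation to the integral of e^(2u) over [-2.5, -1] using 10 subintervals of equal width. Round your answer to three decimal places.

Δu = (-1 − (-2.5))/10 = 0.15.
Midpoints: -2.425, -2.275, -2.125, -1.975, -1.825, -1.675, -1.525, -1.375, -1.225, -1.075.
f(-2.425) ≈ 0.008, f(-2.275) ≈ 0.011, f(-2.125) ≈ 0.014, f(-1.975) ≈ 0.019, f(-1.825) ≈ 0.026, f(-1.675) ≈ 0.035, f(-1.525) ≈ 0.047, f(-1.375) ≈ 0.064, f(-1.225) ≈ 0.086, f(-1.075) ≈ 0.116.
Sum = Δu · [f(-2.425) + f(-2.275) + f(-2.125) + ...].
Sum ≈ 0.064.

0.064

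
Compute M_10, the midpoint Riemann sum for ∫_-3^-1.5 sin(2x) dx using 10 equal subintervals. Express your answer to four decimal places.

0.9787

Δx = (-1.5 − (-3))/10 = 0.15.
Midpoints: -2.925, -2.775, -2.625, -2.475, -2.325, -2.175, -2.025, -1.875, -1.725, -1.575.
f(-2.925) ≈ 0.4198, f(-2.775) ≈ 0.6692, f(-2.625) ≈ 0.8589, f(-2.475) ≈ 0.9719, f(-2.325) ≈ 0.9981, f(-2.175) ≈ 0.9351, f(-2.025) ≈ 0.7885, f(-1.875) ≈ 0.5716, f(-1.725) ≈ 0.3035, f(-1.575) ≈ 0.0084.
Sum = Δx · [f(-2.925) + f(-2.775) + f(-2.625) + ...].
Sum ≈ 0.9787.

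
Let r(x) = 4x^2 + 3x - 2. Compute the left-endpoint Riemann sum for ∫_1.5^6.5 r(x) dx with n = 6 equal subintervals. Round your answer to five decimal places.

Δx = (6.5 − 1.5)/6 = 5/6.
Left endpoints: 1.5, 7/3, 19/6, 4, 29/6, 17/3.
r(1.5) = 11.5, r(7/3) = 241/9, r(19/6) = 857/18, r(4) = 74, r(29/6) = 1907/18, r(17/3) = 1291/9.
Sum = Δx · [r(1.5) + r(7/3) + r(19/6) + ...].
Sum ≈ 341.06481.

341.06481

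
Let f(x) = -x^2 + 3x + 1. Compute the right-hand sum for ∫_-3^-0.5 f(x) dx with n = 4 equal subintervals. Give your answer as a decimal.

Δx = (-0.5 − (-3))/4 = 0.625.
Right endpoints: -2.375, -1.75, -1.125, -0.5.
f(-2.375) = -11.765625, f(-1.75) = -7.3125, f(-1.125) = -3.640625, f(-0.5) = -0.75.
Sum = Δx · [f(-2.375) + f(-1.75) + f(-1.125) + f(-0.5)].
Sum = -14.66796875.

-14.66796875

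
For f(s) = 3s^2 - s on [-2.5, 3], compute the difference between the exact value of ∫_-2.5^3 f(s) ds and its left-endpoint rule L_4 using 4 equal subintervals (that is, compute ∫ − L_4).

-3.30859375

Exact integral: ∫_-2.5^3 f(s) ds = 41.25.
L_4 = 44.55859375.
Error = 41.25 − 44.55859375 = -3.30859375.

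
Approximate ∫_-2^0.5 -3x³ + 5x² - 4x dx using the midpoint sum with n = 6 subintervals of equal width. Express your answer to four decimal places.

Δx = (0.5 − (-2))/6 = 5/12.
Midpoints: -43/24, -1.375, -23/24, -13/24, -0.125, 7/24.
f(-43/24) = 186491/4608, f(-1.375) = 11649/512, f(-23/24) = 16997/1536, f(-13/24) = 18941/4608, f(-0.125) = 299/512, f(7/24) = -1253/1536.
Sum = Δx · [f(-43/24) + f(-1.375) + f(-23/24) + ...].
Sum ≈ 32.5698.

32.5698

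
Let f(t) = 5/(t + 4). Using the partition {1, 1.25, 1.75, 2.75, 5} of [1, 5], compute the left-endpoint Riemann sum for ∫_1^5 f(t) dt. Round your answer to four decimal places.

Subinterval widths: 0.25, 0.5, 1, 2.25.
Left endpoints: 1, 1.25, 1.75, 2.75.
f(1) = 1, f(1.25) = 20/21, f(1.75) = 20/23, f(2.75) = 20/27.
Sum = Σ Δt_i · f(t_i).
Sum ≈ 3.2624.

3.2624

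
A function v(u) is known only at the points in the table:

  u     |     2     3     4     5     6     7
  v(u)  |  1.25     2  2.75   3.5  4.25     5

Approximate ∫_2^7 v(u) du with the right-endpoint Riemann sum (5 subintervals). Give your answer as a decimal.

Δu = 1.
Sum = 1·[2 + 2.75 + 3.5 + 4.25 + 5] = 17.5.

17.5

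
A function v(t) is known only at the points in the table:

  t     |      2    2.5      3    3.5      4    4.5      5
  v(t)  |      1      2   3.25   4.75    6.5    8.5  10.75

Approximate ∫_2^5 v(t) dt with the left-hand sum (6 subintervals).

13

Δt = 0.5.
Sum = 0.5·[1 + 2 + 3.25 + 4.75 + 6.5 + 8.5] = 13.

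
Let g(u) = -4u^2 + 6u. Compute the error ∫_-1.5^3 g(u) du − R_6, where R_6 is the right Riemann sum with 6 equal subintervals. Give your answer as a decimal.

Exact integral: ∫_-1.5^3 g(u) du = -20.25.
R_6 = -21.9375.
Error = -20.25 − (-21.9375) = 1.6875.

1.6875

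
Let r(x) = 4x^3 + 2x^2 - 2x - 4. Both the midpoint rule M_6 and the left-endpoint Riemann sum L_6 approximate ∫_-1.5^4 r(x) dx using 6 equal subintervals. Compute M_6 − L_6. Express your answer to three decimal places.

111.442

M_6 ≈ 253.55700.
L_6 ≈ 142.11516.
M_6 − L_6 ≈ 111.442.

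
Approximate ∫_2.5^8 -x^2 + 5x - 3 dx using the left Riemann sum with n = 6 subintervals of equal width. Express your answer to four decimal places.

-24.4890

Δx = (8 − 2.5)/6 = 11/12.
Left endpoints: 2.5, 41/12, 13/3, 5.25, 37/6, 85/12.
f(2.5) = 3.25, f(41/12) = 347/144, f(13/3) = -1/9, f(5.25) = -4.3125, f(37/6) = -367/36, f(85/12) = -2557/144.
Sum = Δx · [f(2.5) + f(41/12) + f(13/3) + ...].
Sum ≈ -24.4890.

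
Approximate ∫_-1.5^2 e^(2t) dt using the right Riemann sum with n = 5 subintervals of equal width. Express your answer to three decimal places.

Δt = (2 − (-1.5))/5 = 0.7.
Right endpoints: -0.8, -0.1, 0.6, 1.3, 2.
f(-0.8) ≈ 0.202, f(-0.1) ≈ 0.819, f(0.6) ≈ 3.320, f(1.3) ≈ 13.464, f(2) ≈ 54.598.
Sum = Δt · [f(-0.8) + f(-0.1) + f(0.6) + f(1.3) + f(2)].
Sum ≈ 50.682.

50.682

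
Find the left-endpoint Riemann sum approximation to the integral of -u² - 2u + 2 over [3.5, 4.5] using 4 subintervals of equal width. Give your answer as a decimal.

Δu = (4.5 − 3.5)/4 = 0.25.
Left endpoints: 3.5, 3.75, 4, 4.25.
f(3.5) = -17.25, f(3.75) = -19.5625, f(4) = -22, f(4.25) = -24.5625.
Sum = Δu · [f(3.5) + f(3.75) + f(4) + f(4.25)].
Sum = -20.84375.

-20.84375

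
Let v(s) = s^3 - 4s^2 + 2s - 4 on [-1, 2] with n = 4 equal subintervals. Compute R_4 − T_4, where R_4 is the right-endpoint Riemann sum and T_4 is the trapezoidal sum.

R_4 = -16.828125.
T_4 = -17.953125.
R_4 − T_4 = 1.125.

1.125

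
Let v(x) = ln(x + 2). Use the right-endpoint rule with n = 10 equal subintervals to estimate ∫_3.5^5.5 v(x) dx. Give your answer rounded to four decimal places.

Δx = (5.5 − 3.5)/10 = 0.2.
Right endpoints: 3.7, 3.9, 4.1, 4.3, 4.5, 4.7, 4.9, 5.1, 5.3, 5.5.
v(3.7) ≈ 1.7405, v(3.9) ≈ 1.7750, v(4.1) ≈ 1.8083, v(4.3) ≈ 1.8405, v(4.5) ≈ 1.8718, v(4.7) ≈ 1.9021, v(4.9) ≈ 1.9315, v(5.1) ≈ 1.9601, v(5.3) ≈ 1.9879, v(5.5) ≈ 2.0149.
Sum = Δx · [v(3.7) + v(3.9) + v(4.1) + ...].
Sum ≈ 3.7665.

3.7665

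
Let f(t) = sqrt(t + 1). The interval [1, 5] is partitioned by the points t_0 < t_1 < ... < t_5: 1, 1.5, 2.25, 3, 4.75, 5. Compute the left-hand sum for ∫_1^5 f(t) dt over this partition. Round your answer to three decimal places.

Subinterval widths: 0.5, 0.75, 0.75, 1.75, 0.25.
Left endpoints: 1, 1.5, 2.25, 3, 4.75.
f(1) ≈ 1.414, f(1.5) ≈ 1.581, f(2.25) ≈ 1.803, f(3) ≈ 2.000, f(4.75) ≈ 2.398.
Sum = Σ Δt_i · f(t_i).
Sum ≈ 7.345.

7.345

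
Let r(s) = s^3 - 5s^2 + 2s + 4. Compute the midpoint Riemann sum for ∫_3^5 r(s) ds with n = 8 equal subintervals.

-3.40625

Δs = (5 − 3)/8 = 0.25.
Midpoints: 3.125, 3.375, 3.625, 3.875, 4.125, 4.375, 4.625, 4.875.
r(3.125) = -4127/512, r(3.375) = -3973/512, r(3.625) = -3491/512, r(3.875) = -2633/512, r(4.125) = -1351/512, r(4.375) = 403/512, r(4.625) = 2677/512, r(4.875) = 5519/512.
Sum = Δs · [r(3.125) + r(3.375) + r(3.625) + ...].
Sum = -3.40625.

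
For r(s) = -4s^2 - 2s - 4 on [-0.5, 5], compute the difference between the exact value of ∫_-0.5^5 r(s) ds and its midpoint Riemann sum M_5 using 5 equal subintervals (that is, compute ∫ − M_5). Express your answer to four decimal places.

-2.2183

Exact integral: ∫_-0.5^5 r(s) ds ≈ -213.583333.
M_5 = -211.365.
Error ≈ -213.583333 − (-211.365) ≈ -2.2183.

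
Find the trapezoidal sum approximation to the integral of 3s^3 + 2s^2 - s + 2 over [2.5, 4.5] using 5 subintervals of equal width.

327.37

Δs = (4.5 − 2.5)/5 = 0.4.
f(2.5) = 58.875, f(2.9) = 89.087, f(3.3) = 128.291, f(3.7) = 177.639, f(4.1) = 238.283, f(4.5) = 311.375.
T_5 = (Δs/2)·[f(s_0) + 2f(s_1) + ... + 2f(s_{4}) + f(s_5)].
Sum = 327.37.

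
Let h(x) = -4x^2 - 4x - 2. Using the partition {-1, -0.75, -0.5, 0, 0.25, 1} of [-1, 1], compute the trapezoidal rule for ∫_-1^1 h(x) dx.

Subinterval widths: 0.25, 0.25, 0.5, 0.25, 0.75.
h(-1) = -2, h(-0.75) = -1.25, h(-0.5) = -1, h(0) = -2, h(0.25) = -3.25, h(1) = -10.
On each subinterval the trapezoid contributes (Δx_i/2)·[h(x_{i-1}) + h(x_i)].
Sum = -7.0625.

-7.0625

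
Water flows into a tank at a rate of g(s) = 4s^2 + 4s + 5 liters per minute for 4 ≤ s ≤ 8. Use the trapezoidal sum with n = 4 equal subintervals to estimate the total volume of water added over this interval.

Δs = (8 − 4)/4 = 1.
g(4) = 85, g(5) = 125, g(6) = 173, g(7) = 229, g(8) = 293.
T_4 = (Δs/2)·[g(s_0) + 2g(s_1) + 2g(s_2) + 2g(s_3) + g(s_4)].
Sum = 716.

716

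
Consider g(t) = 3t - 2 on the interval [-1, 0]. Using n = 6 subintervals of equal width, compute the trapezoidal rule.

-3.5

Δt = (0 − (-1))/6 = 1/6.
g(-1) = -5, g(-5/6) = -4.5, g(-2/3) = -4, g(-0.5) = -3.5, g(-1/3) = -3, g(-1/6) = -2.5, g(0) = -2.
T_6 = (Δt/2)·[g(t_0) + 2g(t_1) + ... + 2g(t_{5}) + g(t_6)].
Sum = -3.5.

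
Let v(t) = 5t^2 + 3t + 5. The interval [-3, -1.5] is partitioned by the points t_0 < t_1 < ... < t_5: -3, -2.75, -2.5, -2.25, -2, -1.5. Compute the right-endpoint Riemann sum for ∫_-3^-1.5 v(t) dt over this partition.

32.34375

Subinterval widths: 0.25, 0.25, 0.25, 0.25, 0.5.
Right endpoints: -2.75, -2.5, -2.25, -2, -1.5.
v(-2.75) = 34.5625, v(-2.5) = 28.75, v(-2.25) = 23.5625, v(-2) = 19, v(-1.5) = 11.75.
Sum = Σ Δt_i · v(t_i).
Sum = 32.34375.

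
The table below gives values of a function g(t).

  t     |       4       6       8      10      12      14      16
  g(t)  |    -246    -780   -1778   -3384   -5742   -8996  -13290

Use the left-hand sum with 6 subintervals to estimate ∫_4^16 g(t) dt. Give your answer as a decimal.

-41852

Δt = 2.
Sum = 2·[(-246) + (-780) + (-1778) + (-3384) + (-5742) + (-8996)] = -41852.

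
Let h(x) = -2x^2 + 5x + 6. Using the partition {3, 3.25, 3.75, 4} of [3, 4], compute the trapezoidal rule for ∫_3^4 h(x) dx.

-1.21875

Subinterval widths: 0.25, 0.5, 0.25.
h(3) = 3, h(3.25) = 1.125, h(3.75) = -3.375, h(4) = -6.
On each subinterval the trapezoid contributes (Δx_i/2)·[h(x_{i-1}) + h(x_i)].
Sum = -1.21875.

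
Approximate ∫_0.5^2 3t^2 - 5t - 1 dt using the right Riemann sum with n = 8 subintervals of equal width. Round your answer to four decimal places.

-2.6221

Δt = (2 − 0.5)/8 = 0.1875.
Right endpoints: 0.6875, 0.875, 1.0625, 1.25, 1.4375, 1.625, 1.8125, 2.
f(0.6875) = -3.01953125, f(0.875) = -3.078125, f(1.0625) = -2.92578125, f(1.25) = -2.5625, f(1.4375) = -1.98828125, f(1.625) = -1.203125, f(1.8125) = -0.20703125, f(2) = 1.
Sum = Δt · [f(0.6875) + f(0.875) + f(1.0625) + ...].
Sum ≈ -2.6221.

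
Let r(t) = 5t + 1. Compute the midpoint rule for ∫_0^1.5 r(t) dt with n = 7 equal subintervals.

Δt = (1.5 − 0)/7 = 3/14.
Midpoints: 3/28, 9/28, 15/28, 0.75, 27/28, 33/28, 39/28.
r(3/28) = 43/28, r(9/28) = 73/28, r(15/28) = 103/28, r(0.75) = 4.75, r(27/28) = 163/28, r(33/28) = 193/28, r(39/28) = 223/28.
Sum = Δt · [r(3/28) + r(9/28) + r(15/28) + ...].
Sum = 7.125.

7.125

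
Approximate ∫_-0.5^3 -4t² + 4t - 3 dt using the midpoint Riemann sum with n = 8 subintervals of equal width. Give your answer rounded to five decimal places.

Δt = (3 − (-0.5))/8 = 0.4375.
Midpoints: -0.28125, 0.15625, 0.59375, 1.03125, 1.46875, 1.90625, 2.34375, 2.78125.
f(-0.28125) = -4.44140625, f(0.15625) = -2.47265625, f(0.59375) = -2.03515625, f(1.03125) = -3.12890625, f(1.46875) = -5.75390625, f(1.90625) = -9.91015625, f(2.34375) = -15.59765625, f(2.78125) = -22.81640625.
Sum = Δt · [f(-0.28125) + f(0.15625) + f(0.59375) + ...].
Sum ≈ -28.94336.

-28.94336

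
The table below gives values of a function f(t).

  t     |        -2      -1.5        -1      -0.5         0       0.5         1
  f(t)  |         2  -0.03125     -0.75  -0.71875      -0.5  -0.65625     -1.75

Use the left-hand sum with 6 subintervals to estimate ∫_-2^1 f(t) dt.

Δt = 0.5.
Sum = 0.5·[2 + (-0.03125) + (-0.75) + (-0.71875) + (-0.5) + (-0.65625)] = -0.328125.

-0.328125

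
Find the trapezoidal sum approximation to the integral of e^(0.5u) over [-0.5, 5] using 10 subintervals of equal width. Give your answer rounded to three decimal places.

22.951

Δu = (5 − (-0.5))/10 = 0.55.
f(-0.5) ≈ 0.779, f(0.05) ≈ 1.025, f(0.6) ≈ 1.350, f(1.15) ≈ 1.777, f(1.7) ≈ 2.340, f(2.25) ≈ 3.080, f(2.8) ≈ 4.055, f(3.35) ≈ 5.339, f(3.9) ≈ 7.029, f(4.45) ≈ 9.253, f(5) ≈ 12.182.
T_10 = (Δu/2)·[f(u_0) + 2f(u_1) + ... + 2f(u_{9}) + f(u_10)].
Sum ≈ 22.951.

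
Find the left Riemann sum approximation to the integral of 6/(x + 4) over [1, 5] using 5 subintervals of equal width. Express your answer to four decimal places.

3.7489

Δx = (5 − 1)/5 = 0.8.
Left endpoints: 1, 1.8, 2.6, 3.4, 4.2.
f(1) = 1.2, f(1.8) = 30/29, f(2.6) = 10/11, f(3.4) = 30/37, f(4.2) = 30/41.
Sum = Δx · [f(1) + f(1.8) + f(2.6) + f(3.4) + f(4.2)].
Sum ≈ 3.7489.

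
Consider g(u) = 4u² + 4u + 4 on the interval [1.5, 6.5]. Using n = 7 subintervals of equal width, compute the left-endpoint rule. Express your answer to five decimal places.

Δu = (6.5 − 1.5)/7 = 5/7.
Left endpoints: 1.5, 31/14, 41/14, 51/14, 61/14, 71/14, 81/14.
g(1.5) = 19, g(31/14) = 1591/49, g(41/14) = 2451/49, g(51/14) = 3511/49, g(61/14) = 4771/49, g(71/14) = 6231/49, g(81/14) = 7891/49.
Sum = Δu · [g(1.5) + g(31/14) + g(41/14) + ...].
Sum ≈ 399.08163.

399.08163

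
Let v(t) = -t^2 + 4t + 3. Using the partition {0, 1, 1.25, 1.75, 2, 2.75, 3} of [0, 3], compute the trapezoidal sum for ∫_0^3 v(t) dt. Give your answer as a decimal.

Subinterval widths: 1, 0.25, 0.5, 0.25, 0.75, 0.25.
v(0) = 3, v(1) = 6, v(1.25) = 6.4375, v(1.75) = 6.9375, v(2) = 7, v(2.75) = 6.4375, v(3) = 6.
On each subinterval the trapezoid contributes (Δt_i/2)·[v(t_{i-1}) + v(t_i)].
Sum = 17.734375.

17.734375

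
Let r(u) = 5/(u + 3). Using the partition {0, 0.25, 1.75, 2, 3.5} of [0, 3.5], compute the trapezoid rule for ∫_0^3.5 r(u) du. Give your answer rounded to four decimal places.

3.9275

Subinterval widths: 0.25, 1.5, 0.25, 1.5.
r(0) = 5/3, r(0.25) = 20/13, r(1.75) = 20/19, r(2) = 1, r(3.5) = 10/13.
On each subinterval the trapezoid contributes (Δu_i/2)·[r(u_{i-1}) + r(u_i)].
Sum ≈ 3.9275.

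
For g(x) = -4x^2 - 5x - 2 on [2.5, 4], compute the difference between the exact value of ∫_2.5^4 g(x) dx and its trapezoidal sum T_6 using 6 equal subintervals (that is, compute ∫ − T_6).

Exact integral: ∫_2.5^4 g(x) dx = -91.875.
T_6 = -91.9375.
Error = -91.875 − (-91.9375) = 0.0625.

0.0625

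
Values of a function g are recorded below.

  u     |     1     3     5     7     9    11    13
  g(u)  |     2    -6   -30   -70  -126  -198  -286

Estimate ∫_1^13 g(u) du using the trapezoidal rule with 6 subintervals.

Δu = 2.
T_6 = (2/2)·[2 + 2·(-6) + 2·(-30) + 2·(-70) + 2·(-126) + 2·(-198) + (-286)] = -1144.

-1144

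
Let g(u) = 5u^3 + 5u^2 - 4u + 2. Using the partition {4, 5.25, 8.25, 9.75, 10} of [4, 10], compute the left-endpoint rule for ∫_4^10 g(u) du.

8952.97265625

Subinterval widths: 1.25, 3, 1.5, 0.25.
Left endpoints: 4, 5.25, 8.25, 9.75.
g(4) = 386, g(5.25) = 842.328125, g(8.25) = 3116.890625, g(9.75) = 5072.609375.
Sum = Σ Δu_i · g(u_i).
Sum = 8952.97265625.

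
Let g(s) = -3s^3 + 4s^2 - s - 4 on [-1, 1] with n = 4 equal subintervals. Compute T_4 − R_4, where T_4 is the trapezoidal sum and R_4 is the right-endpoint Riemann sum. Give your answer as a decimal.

T_4 = -5.
R_4 = -7.
T_4 − R_4 = 2.

2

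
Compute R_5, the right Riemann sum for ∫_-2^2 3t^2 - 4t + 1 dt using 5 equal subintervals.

14.88

Δt = (2 − (-2))/5 = 0.8.
Right endpoints: -1.2, -0.4, 0.4, 1.2, 2.
f(-1.2) = 10.12, f(-0.4) = 3.08, f(0.4) = -0.12, f(1.2) = 0.52, f(2) = 5.
Sum = Δt · [f(-1.2) + f(-0.4) + f(0.4) + f(1.2) + f(2)].
Sum = 14.88.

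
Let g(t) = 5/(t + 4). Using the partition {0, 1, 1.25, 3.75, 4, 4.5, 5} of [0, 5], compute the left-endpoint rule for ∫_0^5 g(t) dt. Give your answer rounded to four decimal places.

Subinterval widths: 1, 0.25, 2.5, 0.25, 0.5, 0.5.
Left endpoints: 0, 1, 1.25, 3.75, 4, 4.5.
g(0) = 1.25, g(1) = 1, g(1.25) = 20/21, g(3.75) = 20/31, g(4) = 0.625, g(4.5) = 10/17.
Sum = Σ Δt_i · g(t_i).
Sum ≈ 4.6489.

4.6489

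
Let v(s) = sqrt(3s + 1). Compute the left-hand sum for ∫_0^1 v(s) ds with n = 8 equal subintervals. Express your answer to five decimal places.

Δs = (1 − 0)/8 = 0.125.
Left endpoints: 0, 0.125, 0.25, 0.375, 0.5, 0.625, 0.75, 0.875.
v(0) ≈ 1.00000, v(0.125) ≈ 1.17260, v(0.25) ≈ 1.32288, v(0.375) ≈ 1.45774, v(0.5) ≈ 1.58114, v(0.625) ≈ 1.69558, v(0.75) ≈ 1.80278, v(0.875) ≈ 1.90394.
Sum = Δs · [v(0) + v(0.125) + v(0.25) + ...].
Sum ≈ 1.49208.

1.49208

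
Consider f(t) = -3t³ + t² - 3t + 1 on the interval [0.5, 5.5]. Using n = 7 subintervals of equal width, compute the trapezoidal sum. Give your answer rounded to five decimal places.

Δt = (5.5 − 0.5)/7 = 5/7.
f(0.5) = -0.625, f(17/14) = -17945/2744, f(27/14) = -61975/2744, f(37/14) = -151805/2744, f(47/14) = -305435/2744, f(57/14) = -540865/2744, f(67/14) = -876095/2744, f(5.5) = -484.375.
T_7 = (Δt/2)·[f(t_0) + 2f(t_1) + ... + 2f(t_{6}) + f(t_7)].
Sum ≈ -681.88776.

-681.88776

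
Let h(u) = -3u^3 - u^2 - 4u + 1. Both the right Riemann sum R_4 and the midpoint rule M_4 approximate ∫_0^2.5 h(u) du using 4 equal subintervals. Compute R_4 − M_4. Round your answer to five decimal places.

-22.71729

R_4 ≈ -66.2255859.
M_4 ≈ -43.5083008.
R_4 − M_4 ≈ -22.71729.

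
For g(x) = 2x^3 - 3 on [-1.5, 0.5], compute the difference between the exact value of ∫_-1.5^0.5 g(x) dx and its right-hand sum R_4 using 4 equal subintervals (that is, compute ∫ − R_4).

Exact integral: ∫_-1.5^0.5 g(x) dx = -8.5.
R_4 = -7.
Error = -8.5 − (-7) = -1.5.

-1.5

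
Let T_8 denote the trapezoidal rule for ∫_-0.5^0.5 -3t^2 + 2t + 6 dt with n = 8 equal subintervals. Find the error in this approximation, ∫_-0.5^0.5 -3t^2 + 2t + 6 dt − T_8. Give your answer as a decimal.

Exact integral: ∫_-0.5^0.5 f(t) dt = 5.75.
T_8 = 5.7421875.
Error = 5.75 − 5.7421875 = 0.0078125.

0.0078125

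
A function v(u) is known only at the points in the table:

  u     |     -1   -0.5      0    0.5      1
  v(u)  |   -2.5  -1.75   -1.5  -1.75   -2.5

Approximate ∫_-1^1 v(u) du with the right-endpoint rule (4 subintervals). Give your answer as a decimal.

Δu = 0.5.
Sum = 0.5·[(-1.75) + (-1.5) + (-1.75) + (-2.5)] = -3.75.

-3.75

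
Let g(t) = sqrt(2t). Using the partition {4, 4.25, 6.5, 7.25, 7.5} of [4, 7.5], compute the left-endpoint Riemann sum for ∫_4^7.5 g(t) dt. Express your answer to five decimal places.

Subinterval widths: 0.25, 2.25, 0.75, 0.25.
Left endpoints: 4, 4.25, 6.5, 7.25.
g(4) ≈ 2.82843, g(4.25) ≈ 2.91548, g(6.5) ≈ 3.60555, g(7.25) ≈ 3.80789.
Sum = Σ Δt_i · g(t_i).
Sum ≈ 10.92306.

10.92306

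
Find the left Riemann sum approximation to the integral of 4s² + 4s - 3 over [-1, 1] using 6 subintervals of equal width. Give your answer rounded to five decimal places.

Δs = (1 − (-1))/6 = 1/3.
Left endpoints: -1, -2/3, -1/3, 0, 1/3, 2/3.
f(-1) = -3, f(-2/3) = -35/9, f(-1/3) = -35/9, f(0) = -3, f(1/3) = -11/9, f(2/3) = 13/9.
Sum = Δs · [f(-1) + f(-2/3) + f(-1/3) + ...].
Sum ≈ -4.51852.

-4.51852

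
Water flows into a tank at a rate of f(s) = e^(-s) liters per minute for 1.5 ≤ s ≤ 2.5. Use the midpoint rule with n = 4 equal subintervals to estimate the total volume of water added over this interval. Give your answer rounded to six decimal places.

Δs = (2.5 − 1.5)/4 = 0.25.
Midpoints: 1.625, 1.875, 2.125, 2.375.
f(1.625) ≈ 0.196912, f(1.875) ≈ 0.153355, f(2.125) ≈ 0.119433, f(2.375) ≈ 0.093014.
Sum = Δs · [f(1.625) + f(1.875) + f(2.125) + f(2.375)].
Sum ≈ 0.140679.

0.140679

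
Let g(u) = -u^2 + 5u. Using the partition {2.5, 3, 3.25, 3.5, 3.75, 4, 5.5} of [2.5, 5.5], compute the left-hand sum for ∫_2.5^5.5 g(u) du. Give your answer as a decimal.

14.53125

Subinterval widths: 0.5, 0.25, 0.25, 0.25, 0.25, 1.5.
Left endpoints: 2.5, 3, 3.25, 3.5, 3.75, 4.
g(2.5) = 6.25, g(3) = 6, g(3.25) = 5.6875, g(3.5) = 5.25, g(3.75) = 4.6875, g(4) = 4.
Sum = Σ Δu_i · g(u_i).
Sum = 14.53125.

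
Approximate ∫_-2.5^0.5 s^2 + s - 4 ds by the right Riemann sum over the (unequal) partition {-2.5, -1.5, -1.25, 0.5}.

Subinterval widths: 1, 0.25, 1.75.
Right endpoints: -1.5, -1.25, 0.5.
f(-1.5) = -3.25, f(-1.25) = -3.6875, f(0.5) = -3.25.
Sum = Σ Δs_i · f(s_i).
Sum = -9.859375.

-9.859375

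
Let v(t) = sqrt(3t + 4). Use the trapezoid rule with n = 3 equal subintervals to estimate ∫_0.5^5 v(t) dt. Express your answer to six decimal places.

Δt = (5 − 0.5)/3 = 1.5.
v(0.5) ≈ 2.345208, v(2) ≈ 3.162278, v(3.5) ≈ 3.807887, v(5) ≈ 4.358899.
T_3 = (Δt/2)·[v(t_0) + 2v(t_1) + 2v(t_2) + v(t_3)].
Sum ≈ 15.483326.

15.483326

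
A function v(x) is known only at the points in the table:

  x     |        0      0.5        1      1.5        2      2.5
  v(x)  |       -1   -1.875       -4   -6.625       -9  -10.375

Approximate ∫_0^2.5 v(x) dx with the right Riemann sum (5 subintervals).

Δx = 0.5.
Sum = 0.5·[(-1.875) + (-4) + (-6.625) + (-9) + (-10.375)] = -15.9375.

-15.9375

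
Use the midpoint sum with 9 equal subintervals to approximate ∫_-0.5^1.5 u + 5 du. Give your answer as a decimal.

Δu = (1.5 − (-0.5))/9 = 2/9.
Midpoints: -7/18, -1/6, 1/18, 5/18, 0.5, 13/18, 17/18, 7/6, 25/18.
f(-7/18) = 83/18, f(-1/6) = 29/6, f(1/18) = 91/18, f(5/18) = 95/18, f(0.5) = 5.5, f(13/18) = 103/18, f(17/18) = 107/18, f(7/6) = 37/6, f(25/18) = 115/18.
Sum = Δu · [f(-7/18) + f(-1/6) + f(1/18) + ...].
Sum = 11.

11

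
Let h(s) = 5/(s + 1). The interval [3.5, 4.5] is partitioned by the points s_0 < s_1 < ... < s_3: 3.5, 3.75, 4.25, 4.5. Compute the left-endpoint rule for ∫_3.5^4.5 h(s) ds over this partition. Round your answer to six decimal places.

Subinterval widths: 0.25, 0.5, 0.25.
Left endpoints: 3.5, 3.75, 4.25.
h(3.5) = 10/9, h(3.75) = 20/19, h(4.25) = 20/21.
Sum = Σ Δs_i · h(s_i).
Sum ≈ 1.042189.

1.042189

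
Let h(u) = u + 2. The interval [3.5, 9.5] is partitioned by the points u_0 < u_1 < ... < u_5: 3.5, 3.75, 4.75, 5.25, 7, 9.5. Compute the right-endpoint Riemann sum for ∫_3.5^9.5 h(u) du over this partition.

56.3125

Subinterval widths: 0.25, 1, 0.5, 1.75, 2.5.
Right endpoints: 3.75, 4.75, 5.25, 7, 9.5.
h(3.75) = 5.75, h(4.75) = 6.75, h(5.25) = 7.25, h(7) = 9, h(9.5) = 11.5.
Sum = Σ Δu_i · h(u_i).
Sum = 56.3125.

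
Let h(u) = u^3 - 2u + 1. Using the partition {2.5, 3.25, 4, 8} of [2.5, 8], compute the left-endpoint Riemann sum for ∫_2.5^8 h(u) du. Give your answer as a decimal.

258.33984375

Subinterval widths: 0.75, 0.75, 4.
Left endpoints: 2.5, 3.25, 4.
h(2.5) = 11.625, h(3.25) = 28.828125, h(4) = 57.
Sum = Σ Δu_i · h(u_i).
Sum = 258.33984375.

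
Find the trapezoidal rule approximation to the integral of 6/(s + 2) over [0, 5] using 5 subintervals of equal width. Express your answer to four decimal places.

7.6286

Δs = (5 − 0)/5 = 1.
f(0) = 3, f(1) = 2, f(2) = 1.5, f(3) = 1.2, f(4) = 1, f(5) = 6/7.
T_5 = (Δs/2)·[f(s_0) + 2f(s_1) + ... + 2f(s_{4}) + f(s_5)].
Sum ≈ 7.6286.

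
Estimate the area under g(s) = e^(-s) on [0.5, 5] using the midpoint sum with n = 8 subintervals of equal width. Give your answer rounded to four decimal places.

Δs = (5 − 0.5)/8 = 0.5625.
Midpoints: 0.78125, 1.34375, 1.90625, 2.46875, 3.03125, 3.59375, 4.15625, 4.71875.
g(0.78125) ≈ 0.4578, g(1.34375) ≈ 0.2609, g(1.90625) ≈ 0.1486, g(2.46875) ≈ 0.0847, g(3.03125) ≈ 0.0483, g(3.59375) ≈ 0.0275, g(4.15625) ≈ 0.0157, g(4.71875) ≈ 0.0089.
Sum = Δs · [g(0.78125) + g(1.34375) + g(1.90625) + ...].
Sum ≈ 0.5920.

0.5920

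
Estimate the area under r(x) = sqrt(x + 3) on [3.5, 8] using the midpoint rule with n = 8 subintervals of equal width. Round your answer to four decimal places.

Δx = (8 − 3.5)/8 = 0.5625.
Midpoints: 3.78125, 4.34375, 4.90625, 5.46875, 6.03125, 6.59375, 7.15625, 7.71875.
r(3.78125) ≈ 2.6041, r(4.34375) ≈ 2.7099, r(4.90625) ≈ 2.8118, r(5.46875) ≈ 2.9101, r(6.03125) ≈ 3.0052, r(6.59375) ≈ 3.0974, r(7.15625) ≈ 3.1869, r(7.71875) ≈ 3.2740.
Sum = Δx · [r(3.78125) + r(4.34375) + r(4.90625) + ...].
Sum ≈ 13.2746.

13.2746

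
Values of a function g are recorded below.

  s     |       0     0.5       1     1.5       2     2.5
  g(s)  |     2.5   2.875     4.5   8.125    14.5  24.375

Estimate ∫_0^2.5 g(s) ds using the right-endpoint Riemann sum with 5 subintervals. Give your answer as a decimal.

27.1875

Δs = 0.5.
Sum = 0.5·[2.875 + 4.5 + 8.125 + 14.5 + 24.375] = 27.1875.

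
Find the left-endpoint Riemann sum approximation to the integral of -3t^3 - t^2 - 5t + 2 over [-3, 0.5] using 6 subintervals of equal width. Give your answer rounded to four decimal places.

108.8575

Δt = (0.5 − (-3))/6 = 7/12.
Left endpoints: -3, -29/12, -11/6, -1.25, -2/3, -1/12.
f(-3) = 89, f(-29/12) = 29137/576, f(-11/6) = 631/24, f(-1.25) = 12.546875, f(-2/3) = 52/9, f(-1/12) = 463/192.
Sum = Δt · [f(-3) + f(-29/12) + f(-11/6) + ...].
Sum ≈ 108.8575.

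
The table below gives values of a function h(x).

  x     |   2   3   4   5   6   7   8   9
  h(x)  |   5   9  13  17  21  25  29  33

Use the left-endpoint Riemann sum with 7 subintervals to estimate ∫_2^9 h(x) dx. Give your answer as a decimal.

Δx = 1.
Sum = 1·[5 + 9 + 13 + 17 + 21 + 25 + 29] = 119.

119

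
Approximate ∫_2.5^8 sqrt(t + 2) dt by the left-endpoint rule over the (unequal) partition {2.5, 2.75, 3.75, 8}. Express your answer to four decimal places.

12.9009

Subinterval widths: 0.25, 1, 4.25.
Left endpoints: 2.5, 2.75, 3.75.
f(2.5) ≈ 2.1213, f(2.75) ≈ 2.1794, f(3.75) ≈ 2.3979.
Sum = Σ Δt_i · f(t_i).
Sum ≈ 12.9009.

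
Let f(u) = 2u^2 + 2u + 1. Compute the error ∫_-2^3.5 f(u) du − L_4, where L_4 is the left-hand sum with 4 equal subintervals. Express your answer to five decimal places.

15.44010

Exact integral: ∫_-2^3.5 f(u) du ≈ 47.6666667.
L_4 = 32.2265625.
Error ≈ 47.6666667 − 32.2265625 ≈ 15.44010.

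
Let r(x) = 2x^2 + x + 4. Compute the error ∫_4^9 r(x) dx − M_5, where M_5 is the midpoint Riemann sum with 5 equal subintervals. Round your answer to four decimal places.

Exact integral: ∫_4^9 r(x) dx ≈ 495.833333.
M_5 = 495.
Error ≈ 495.833333 − 495 ≈ 0.8333.

0.8333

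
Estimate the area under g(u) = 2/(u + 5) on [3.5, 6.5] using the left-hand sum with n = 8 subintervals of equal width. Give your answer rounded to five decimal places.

Δu = (6.5 − 3.5)/8 = 0.375.
Left endpoints: 3.5, 3.875, 4.25, 4.625, 5, 5.375, 5.75, 6.125.
g(3.5) = 4/17, g(3.875) = 16/71, g(4.25) = 8/37, g(4.625) = 16/77, g(5) = 0.2, g(5.375) = 16/83, g(5.75) = 8/43, g(6.125) = 16/89.
Sum = Δu · [g(3.5) + g(3.875) + g(4.25) + ...].
Sum ≈ 0.61622.

0.61622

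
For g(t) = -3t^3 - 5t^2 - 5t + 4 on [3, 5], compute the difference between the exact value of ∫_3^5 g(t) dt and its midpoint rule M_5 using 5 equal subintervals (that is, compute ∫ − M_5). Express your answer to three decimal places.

Exact integral: ∫_3^5 g(t) dt ≈ -603.33333.
M_5 = -602.24.
Error ≈ -603.33333 − (-602.24) ≈ -1.093.

-1.093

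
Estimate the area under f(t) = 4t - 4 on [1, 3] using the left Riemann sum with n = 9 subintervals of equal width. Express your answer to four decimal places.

7.1111

Δt = (3 − 1)/9 = 2/9.
Left endpoints: 1, 11/9, 13/9, 5/3, 17/9, 19/9, 7/3, 23/9, 25/9.
f(1) = 0, f(11/9) = 8/9, f(13/9) = 16/9, f(5/3) = 8/3, f(17/9) = 32/9, f(19/9) = 40/9, f(7/3) = 16/3, f(23/9) = 56/9, f(25/9) = 64/9.
Sum = Δt · [f(1) + f(11/9) + f(13/9) + ...].
Sum ≈ 7.1111.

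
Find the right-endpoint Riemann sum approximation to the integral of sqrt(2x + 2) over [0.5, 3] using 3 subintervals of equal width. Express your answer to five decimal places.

Δx = (3 − 0.5)/3 = 5/6.
Right endpoints: 4/3, 13/6, 3.
f(4/3) ≈ 2.16025, f(13/6) ≈ 2.51661, f(3) ≈ 2.82843.
Sum = Δx · [f(4/3) + f(13/6) + f(3)].
Sum ≈ 6.25440.

6.25440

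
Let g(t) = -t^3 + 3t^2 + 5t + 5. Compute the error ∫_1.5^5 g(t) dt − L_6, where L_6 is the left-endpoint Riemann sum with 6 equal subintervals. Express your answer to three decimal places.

Exact integral: ∫_1.5^5 g(t) dt = 41.015625.
L_6 ≈ 50.13932.
Error ≈ 41.015625 − 50.13932 ≈ -9.124.

-9.124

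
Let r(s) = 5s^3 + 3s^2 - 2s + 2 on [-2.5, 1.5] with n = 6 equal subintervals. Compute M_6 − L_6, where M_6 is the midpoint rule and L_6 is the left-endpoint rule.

27

M_6 ≈ -10.833333.
L_6 ≈ -37.833333.
M_6 − L_6 = 27.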